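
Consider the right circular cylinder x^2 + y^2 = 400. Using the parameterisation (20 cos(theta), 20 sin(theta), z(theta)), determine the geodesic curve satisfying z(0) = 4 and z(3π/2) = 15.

Parameterise the cylinder of radius R = 20 as
    r(θ) = (20 cos θ, 20 sin θ, z(θ)).
The arc-length element is
    ds = sqrt(400 + (dz/dθ)^2) dθ,
so the Lagrangian is L = sqrt(400 + z'^2).
L depends on z' only, not on z or θ, so ∂L/∂z = 0 and
    ∂L/∂z' = z' / sqrt(400 + z'^2).
The Euler-Lagrange equation gives
    d/dθ( z' / sqrt(400 + z'^2) ) = 0,
so z' is constant. Integrating once:
    z(θ) = a θ + b,
a helix on the cylinder (a straight line when the cylinder is unrolled). The constants a, b are determined by the endpoint conditions.
With endpoint conditions z(0) = 4 and z(3π/2) = 15: from z(0) = b we get b = 4, and a·3π/2 + 4 = 15 gives a = 22/(3π), so
    z(θ) = (22/(3π)) θ + 4.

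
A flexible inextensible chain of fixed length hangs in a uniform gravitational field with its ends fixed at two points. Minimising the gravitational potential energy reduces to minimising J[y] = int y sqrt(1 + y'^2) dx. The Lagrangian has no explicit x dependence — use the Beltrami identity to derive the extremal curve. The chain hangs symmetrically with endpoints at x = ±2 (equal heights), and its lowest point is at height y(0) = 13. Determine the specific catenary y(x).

The Lagrangian L(y, y') = y sqrt(1 + y'^2) has no explicit x dependence, so the Beltrami identity applies:
    L − y' ∂L/∂y' = C.
Compute ∂L/∂y' = y · y' / sqrt(1 + y'^2). Then
    L − y' ∂L/∂y'
    = y sqrt(1 + y'^2) − y · y'^2 / sqrt(1 + y'^2)
    = y (1 + y'^2 − y'^2) / sqrt(1 + y'^2)
    = y / sqrt(1 + y'^2) = C.
Squaring gives y^2 = C^2 (1 + y'^2), i.e.
    y'^2 = y^2 / C^2 − 1.
Separating variables,
    dy / sqrt(y^2 − C^2) = dx / C,
and integrating gives arccosh(y / C) = (x − a)/C, so
    y(x) = C cosh((x − a)/C),
the catenary. The constants C and a are fixed by the two endpoint conditions (and, for the hanging-chain problem, the length constraint selects C).
Now fit the given data. The endpoints x = ±2 are symmetric at equal height, so the catenary is even about its minimum: a = 0 and y(x) = C cosh(x/C). The lowest point is y(0) = C cosh(0) = C, and we are told y(0) = 13, so C = 13. Therefore
    y(x) = 13 cosh(x/13),
and at the endpoints
    y(±2) = 13 cosh(2/13).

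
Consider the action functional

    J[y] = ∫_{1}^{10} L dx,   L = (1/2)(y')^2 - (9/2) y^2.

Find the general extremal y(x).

The Lagrangian is L = (1/2)(y')^2 - (9/2) y^2.
∂L/∂y = -9y.
∂L/∂y' = y'.
The Euler-Lagrange equation d/dx(∂L/∂y') − ∂L/∂y = 0 becomes:
    y'' + 9 y = 0
General solution: y(x) = A sin(3x) + B cos(3x), where A and B are arbitrary constants fixed by the endpoint conditions.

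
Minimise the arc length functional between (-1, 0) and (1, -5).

Arc-length functional: J[y] = ∫ sqrt(1 + (y')^2) dx.
Lagrangian L = sqrt(1 + (y')^2) has no explicit y dependence, so ∂L/∂y = 0 and the Euler-Lagrange equation gives
    d/dx( y' / sqrt(1 + (y')^2) ) = 0  ⇒  y' / sqrt(1 + (y')^2) = const.
Hence y' is constant, so y(x) is affine.
Fitting the endpoints (-1, 0) and (1, -5):
    slope m = ((-5) − 0) / (1 − (-1)) = -5/2,
    intercept c = 0 − m·(-1) = -5/2.
Extremal: y(x) = (-5/2) x - 5/2.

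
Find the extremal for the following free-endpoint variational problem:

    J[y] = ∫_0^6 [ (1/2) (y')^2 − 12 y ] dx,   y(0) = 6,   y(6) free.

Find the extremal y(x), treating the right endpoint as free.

The Lagrangian L = (1/2) (y')^2 − 12 y gives
    ∂L/∂y = −12,   ∂L/∂y' = y'.
Euler-Lagrange: d/dx(y') − (−12) = 0, i.e. y'' + 12 = 0, so
    y(x) = −(12/2) x^2 + C1 x + C2.
Fixed left endpoint y(0) = 6 ⇒ C2 = 6.
The right endpoint x = 6 is free, so the natural (transversality) condition is ∂L/∂y' |_{x=6} = 0, i.e. y'(6) = 0.
Compute y'(x) = −12 x + C1, so y'(6) = −72 + C1 = 0 ⇒ C1 = 72.
Therefore the extremal is
    y(x) = −6 x^2 + 72 x + 6.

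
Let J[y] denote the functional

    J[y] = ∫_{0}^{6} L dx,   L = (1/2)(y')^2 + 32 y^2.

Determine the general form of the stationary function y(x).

The Lagrangian is L = (1/2)(y')^2 + 32 y^2.
∂L/∂y = 64y.
∂L/∂y' = y'.
The Euler-Lagrange equation d/dx(∂L/∂y') − ∂L/∂y = 0 becomes:
    y'' - 64 y = 0
General solution: y(x) = A e^(8x) + B e^(-8x), where A and B are arbitrary constants fixed by the endpoint conditions.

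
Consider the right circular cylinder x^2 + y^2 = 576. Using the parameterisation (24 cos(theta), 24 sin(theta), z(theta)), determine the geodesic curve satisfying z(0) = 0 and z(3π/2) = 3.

Parameterise the cylinder of radius R = 24 as
    r(θ) = (24 cos θ, 24 sin θ, z(θ)).
The arc-length element is
    ds = sqrt(576 + (dz/dθ)^2) dθ,
so the Lagrangian is L = sqrt(576 + z'^2).
L depends on z' only, not on z or θ, so ∂L/∂z = 0 and
    ∂L/∂z' = z' / sqrt(576 + z'^2).
The Euler-Lagrange equation gives
    d/dθ( z' / sqrt(576 + z'^2) ) = 0,
so z' is constant. Integrating once:
    z(θ) = a θ + b,
a helix on the cylinder (a straight line when the cylinder is unrolled). The constants a, b are determined by the endpoint conditions.
With endpoint conditions z(0) = 0 and z(3π/2) = 3: from z(0) = b we get b = 0, and a·3π/2 + 0 = 3 gives a = 2/π, so
    z(θ) = (2/π) θ.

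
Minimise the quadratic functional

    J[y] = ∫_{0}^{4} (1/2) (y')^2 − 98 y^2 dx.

The Lagrangian is L = (1/2) (y')^2 − 98 y^2.
Compute ∂L/∂y = -196y, ∂L/∂y' = y'.
The Euler-Lagrange equation d/dx(∂L/∂y') − ∂L/∂y = 0 reduces to
    y'' + 196 y = 0.
Its general solution is
    y(x) = A sin(14x) + B cos(14x),
with A, B fixed by the endpoint conditions.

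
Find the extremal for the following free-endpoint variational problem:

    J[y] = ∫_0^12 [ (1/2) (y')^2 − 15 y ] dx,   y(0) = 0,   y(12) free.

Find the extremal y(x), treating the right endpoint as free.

The Lagrangian L = (1/2) (y')^2 − 15 y gives
    ∂L/∂y = −15,   ∂L/∂y' = y'.
Euler-Lagrange: d/dx(y') − (−15) = 0, i.e. y'' + 15 = 0, so
    y(x) = −(15/2) x^2 + C1 x + C2.
Fixed left endpoint y(0) = 0 ⇒ C2 = 0.
The right endpoint x = 12 is free, so the natural (transversality) condition is ∂L/∂y' |_{x=12} = 0, i.e. y'(12) = 0.
Compute y'(x) = −15 x + C1, so y'(12) = −180 + C1 = 0 ⇒ C1 = 180.
Therefore the extremal is
    y(x) = −(15/2) x^2 + 180 x.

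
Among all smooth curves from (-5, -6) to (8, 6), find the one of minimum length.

Arc-length functional: J[y] = ∫ sqrt(1 + (y')^2) dx.
Lagrangian L = sqrt(1 + (y')^2) has no explicit y dependence, so ∂L/∂y = 0 and the Euler-Lagrange equation gives
    d/dx( y' / sqrt(1 + (y')^2) ) = 0  ⇒  y' / sqrt(1 + (y')^2) = const.
Hence y' is constant, so y(x) is affine.
Fitting the endpoints (-5, -6) and (8, 6):
    slope m = (6 − (-6)) / (8 − (-5)) = 12/13,
    intercept c = (-6) − m·(-5) = -18/13.
Extremal: y(x) = (12/13) x - 18/13.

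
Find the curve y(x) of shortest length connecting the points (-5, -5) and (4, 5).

Arc-length functional: J[y] = ∫ sqrt(1 + (y')^2) dx.
Lagrangian L = sqrt(1 + (y')^2) has no explicit y dependence, so ∂L/∂y = 0 and the Euler-Lagrange equation gives
    d/dx( y' / sqrt(1 + (y')^2) ) = 0  ⇒  y' / sqrt(1 + (y')^2) = const.
Hence y' is constant, so y(x) is affine.
Fitting the endpoints (-5, -5) and (4, 5):
    slope m = (5 − (-5)) / (4 − (-5)) = 10/9,
    intercept c = (-5) − m·(-5) = 5/9.
Extremal: y(x) = (10/9) x + 5/9.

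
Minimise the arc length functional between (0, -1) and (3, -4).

Arc-length functional: J[y] = ∫ sqrt(1 + (y')^2) dx.
Lagrangian L = sqrt(1 + (y')^2) has no explicit y dependence, so ∂L/∂y = 0 and the Euler-Lagrange equation gives
    d/dx( y' / sqrt(1 + (y')^2) ) = 0  ⇒  y' / sqrt(1 + (y')^2) = const.
Hence y' is constant, so y(x) is affine.
Fitting the endpoints (0, -1) and (3, -4):
    slope m = ((-4) − (-1)) / (3 − 0) = -1,
    intercept c = (-1) − m·0 = -1.
Extremal: y(x) = -x - 1.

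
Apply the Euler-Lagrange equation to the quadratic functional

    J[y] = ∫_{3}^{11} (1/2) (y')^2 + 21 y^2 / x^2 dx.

The Lagrangian is L = (1/2) (y')^2 + 21 y^2 / x^2.
Compute ∂L/∂y = 42y/x^2, ∂L/∂y' = y'.
The Euler-Lagrange equation d/dx(∂L/∂y') − ∂L/∂y = 0 reduces to
    y'' − 42/x^2 · y = 0  (x > 0).
Its general solution is
    y(x) = A x^7 + B x^(-6),
with A, B fixed by the endpoint conditions.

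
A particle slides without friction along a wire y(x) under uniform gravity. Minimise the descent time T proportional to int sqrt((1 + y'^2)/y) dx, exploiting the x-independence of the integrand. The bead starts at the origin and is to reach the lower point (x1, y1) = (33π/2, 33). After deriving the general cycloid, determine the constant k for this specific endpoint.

The Lagrangian L = sqrt((1 + y'^2) / y) has no explicit x dependence, so the Beltrami identity applies:
    L − y' ∂L/∂y' = C.
Compute ∂L/∂y' = y' / sqrt(y (1 + y'^2)).
Substitute:
    sqrt((1 + y'^2)/y) − y'·y' / sqrt(y (1 + y'^2))
    = (1 + y'^2) / sqrt(y (1 + y'^2)) − y'^2 / sqrt(y (1 + y'^2))
    = 1 / sqrt(y (1 + y'^2)) = C.
Squaring and rearranging gives the first integral
    y (1 + y'^2) = 1/C^2 =: k   (constant).
Solving this first-order ODE by the substitution
    y = (k/2)(1 − cos θ)
yields the cycloid parameterisation
    x(θ) = (k/2)(θ − sin θ),   y(θ) = (k/2)(1 − cos θ).
The constant k is fixed by the endpoint condition.
Now fit the given lower endpoint (x1, y1) = (33π/2, 33). At the bottom of the first arch (θ = π), the parametric equations give
    y(π) = (k/2)(1 − cos π) = k,
    x(π) = (k/2)(π − sin π) = kπ/2.
Matching y(π) = 33 gives k = 33, consistent with x(π) = 33π/2. Therefore the specific cycloid is
    x(θ) = (33/2)(θ − sin θ),   y(θ) = (33/2)(1 − cos θ).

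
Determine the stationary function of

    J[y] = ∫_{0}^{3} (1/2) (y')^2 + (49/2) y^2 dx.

The Lagrangian is L = (1/2) (y')^2 + (49/2) y^2.
Compute ∂L/∂y = 49y, ∂L/∂y' = y'.
The Euler-Lagrange equation d/dx(∂L/∂y') − ∂L/∂y = 0 reduces to
    y'' − 49 y = 0.
Its general solution is
    y(x) = A e^(7x) + B e^(−7x),
with A, B fixed by the endpoint conditions.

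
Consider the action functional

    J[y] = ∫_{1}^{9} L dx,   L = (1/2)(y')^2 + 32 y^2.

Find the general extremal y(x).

The Lagrangian is L = (1/2)(y')^2 + 32 y^2.
∂L/∂y = 64y.
∂L/∂y' = y'.
The Euler-Lagrange equation d/dx(∂L/∂y') − ∂L/∂y = 0 becomes:
    y'' - 64 y = 0
General solution: y(x) = A e^(8x) + B e^(-8x), where A and B are arbitrary constants fixed by the endpoint conditions.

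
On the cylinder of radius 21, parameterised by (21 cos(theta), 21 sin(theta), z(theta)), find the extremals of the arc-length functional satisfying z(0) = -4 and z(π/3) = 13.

Parameterise the cylinder of radius R = 21 as
    r(θ) = (21 cos θ, 21 sin θ, z(θ)).
The arc-length element is
    ds = sqrt(441 + (dz/dθ)^2) dθ,
so the Lagrangian is L = sqrt(441 + z'^2).
L depends on z' only, not on z or θ, so ∂L/∂z = 0 and
    ∂L/∂z' = z' / sqrt(441 + z'^2).
The Euler-Lagrange equation gives
    d/dθ( z' / sqrt(441 + z'^2) ) = 0,
so z' is constant. Integrating once:
    z(θ) = a θ + b,
a helix on the cylinder (a straight line when the cylinder is unrolled). The constants a, b are determined by the endpoint conditions.
With endpoint conditions z(0) = -4 and z(π/3) = 13: from z(0) = b we get b = -4, and a·π/3 + -4 = 13 gives a = 51/π, so
    z(θ) = (51/π) θ − 4.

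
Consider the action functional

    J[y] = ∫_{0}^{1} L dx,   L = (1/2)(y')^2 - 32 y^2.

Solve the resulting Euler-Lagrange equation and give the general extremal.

The Lagrangian is L = (1/2)(y')^2 - 32 y^2.
∂L/∂y = -64y.
∂L/∂y' = y'.
The Euler-Lagrange equation d/dx(∂L/∂y') − ∂L/∂y = 0 becomes:
    y'' + 64 y = 0
General solution: y(x) = A sin(8x) + B cos(8x), where A and B are arbitrary constants fixed by the endpoint conditions.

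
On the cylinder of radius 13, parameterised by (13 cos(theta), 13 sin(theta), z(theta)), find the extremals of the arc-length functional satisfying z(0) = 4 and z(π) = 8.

Parameterise the cylinder of radius R = 13 as
    r(θ) = (13 cos θ, 13 sin θ, z(θ)).
The arc-length element is
    ds = sqrt(169 + (dz/dθ)^2) dθ,
so the Lagrangian is L = sqrt(169 + z'^2).
L depends on z' only, not on z or θ, so ∂L/∂z = 0 and
    ∂L/∂z' = z' / sqrt(169 + z'^2).
The Euler-Lagrange equation gives
    d/dθ( z' / sqrt(169 + z'^2) ) = 0,
so z' is constant. Integrating once:
    z(θ) = a θ + b,
a helix on the cylinder (a straight line when the cylinder is unrolled). The constants a, b are determined by the endpoint conditions.
With endpoint conditions z(0) = 4 and z(π) = 8: from z(0) = b we get b = 4, and a·π + 4 = 8 gives a = 4/π, so
    z(θ) = (4/π) θ + 4.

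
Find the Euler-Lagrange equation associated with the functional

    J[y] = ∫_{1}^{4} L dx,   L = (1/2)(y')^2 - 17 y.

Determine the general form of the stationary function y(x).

The Lagrangian is L = (1/2)(y')^2 - 17 y.
∂L/∂y = -17.
∂L/∂y' = y'.
The Euler-Lagrange equation d/dx(∂L/∂y') − ∂L/∂y = 0 becomes:
    y'' + 17 = 0
General solution: y(x) = -(17/2) x^2 + A x + B, where A and B are arbitrary constants fixed by the endpoint conditions.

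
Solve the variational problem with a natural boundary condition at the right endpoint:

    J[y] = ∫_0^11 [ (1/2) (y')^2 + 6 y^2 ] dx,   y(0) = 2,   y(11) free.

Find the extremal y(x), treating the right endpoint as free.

The Lagrangian L = (1/2) (y')^2 + 6 y^2 gives
    ∂L/∂y = 12 y,   ∂L/∂y' = y'.
Euler-Lagrange: y'' − 12 y = 0.
With k = sqrt(12), the general solution is
    y(x) = A cosh(sqrt(12) x) + B sinh(sqrt(12) x).
Fixed left endpoint y(0) = 2 ⇒ A = 2.
The right endpoint x = 11 is free, so the natural (transversality) condition is ∂L/∂y' |_{x=11} = 0, i.e. y'(11) = 0.
Compute y'(x) = A k sinh(k x) + B k cosh(k x), so
    y'(11) = A k sinh(k·11) + B k cosh(k·11) = 0
    ⇒ B = −A tanh(k·11) = − 2 tanh(sqrt(12)·11).
Therefore the extremal is
    y(x) = 2 cosh(sqrt(12) x) − 2 tanh(sqrt(12)·11) sinh(sqrt(12) x).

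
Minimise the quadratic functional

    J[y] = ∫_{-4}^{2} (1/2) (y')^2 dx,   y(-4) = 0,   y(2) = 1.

The Lagrangian is L = (1/2) (y')^2.
Compute ∂L/∂y = 0, ∂L/∂y' = y'.
The Euler-Lagrange equation d/dx(∂L/∂y') − ∂L/∂y = 0 reduces to
    y'' = 0.
Its general solution is
    y(x) = A x + B,
with A, B fixed by the endpoint conditions.
Applying the endpoint conditions y(-4) = 0 and y(2) = 1: solve A·-4 + B = 0 and A·2 + B = 1. Subtracting gives A(2 − -4) = 1 − 0, so A = 1/6, and B = 0 − A·-4 = 2/3. Therefore
    y(x) = (1/6) x + 2/3.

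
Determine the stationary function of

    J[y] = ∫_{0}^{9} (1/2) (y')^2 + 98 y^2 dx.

The Lagrangian is L = (1/2) (y')^2 + 98 y^2.
Compute ∂L/∂y = 196y, ∂L/∂y' = y'.
The Euler-Lagrange equation d/dx(∂L/∂y') − ∂L/∂y = 0 reduces to
    y'' − 196 y = 0.
Its general solution is
    y(x) = A e^(14x) + B e^(−14x),
with A, B fixed by the endpoint conditions.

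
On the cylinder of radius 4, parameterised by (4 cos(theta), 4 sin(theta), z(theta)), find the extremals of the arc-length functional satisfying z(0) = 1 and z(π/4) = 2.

Parameterise the cylinder of radius R = 4 as
    r(θ) = (4 cos θ, 4 sin θ, z(θ)).
The arc-length element is
    ds = sqrt(16 + (dz/dθ)^2) dθ,
so the Lagrangian is L = sqrt(16 + z'^2).
L depends on z' only, not on z or θ, so ∂L/∂z = 0 and
    ∂L/∂z' = z' / sqrt(16 + z'^2).
The Euler-Lagrange equation gives
    d/dθ( z' / sqrt(16 + z'^2) ) = 0,
so z' is constant. Integrating once:
    z(θ) = a θ + b,
a helix on the cylinder (a straight line when the cylinder is unrolled). The constants a, b are determined by the endpoint conditions.
With endpoint conditions z(0) = 1 and z(π/4) = 2: from z(0) = b we get b = 1, and a·π/4 + 1 = 2 gives a = 4/π, so
    z(θ) = (4/π) θ + 1.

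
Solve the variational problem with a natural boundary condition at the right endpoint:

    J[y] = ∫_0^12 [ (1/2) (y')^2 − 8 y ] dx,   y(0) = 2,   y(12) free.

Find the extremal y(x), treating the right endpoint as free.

The Lagrangian L = (1/2) (y')^2 − 8 y gives
    ∂L/∂y = −8,   ∂L/∂y' = y'.
Euler-Lagrange: d/dx(y') − (−8) = 0, i.e. y'' + 8 = 0, so
    y(x) = −(8/2) x^2 + C1 x + C2.
Fixed left endpoint y(0) = 2 ⇒ C2 = 2.
The right endpoint x = 12 is free, so the natural (transversality) condition is ∂L/∂y' |_{x=12} = 0, i.e. y'(12) = 0.
Compute y'(x) = −8 x + C1, so y'(12) = −96 + C1 = 0 ⇒ C1 = 96.
Therefore the extremal is
    y(x) = −4 x^2 + 96 x + 2.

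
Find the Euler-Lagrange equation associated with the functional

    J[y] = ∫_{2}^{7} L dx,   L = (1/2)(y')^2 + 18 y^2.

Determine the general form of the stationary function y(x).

The Lagrangian is L = (1/2)(y')^2 + 18 y^2.
∂L/∂y = 36y.
∂L/∂y' = y'.
The Euler-Lagrange equation d/dx(∂L/∂y') − ∂L/∂y = 0 becomes:
    y'' - 36 y = 0
General solution: y(x) = A e^(6x) + B e^(-6x), where A and B are arbitrary constants fixed by the endpoint conditions.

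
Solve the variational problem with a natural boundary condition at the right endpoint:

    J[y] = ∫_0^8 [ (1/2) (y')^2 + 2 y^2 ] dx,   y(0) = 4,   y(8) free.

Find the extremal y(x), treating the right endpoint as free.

The Lagrangian L = (1/2) (y')^2 + 2 y^2 gives
    ∂L/∂y = 4 y,   ∂L/∂y' = y'.
Euler-Lagrange: y'' − 4 y = 0.
With k = 2, the general solution is
    y(x) = A cosh(2 x) + B sinh(2 x).
Fixed left endpoint y(0) = 4 ⇒ A = 4.
The right endpoint x = 8 is free, so the natural (transversality) condition is ∂L/∂y' |_{x=8} = 0, i.e. y'(8) = 0.
Compute y'(x) = A k sinh(k x) + B k cosh(k x), so
    y'(8) = A k sinh(k·8) + B k cosh(k·8) = 0
    ⇒ B = −A tanh(k·8) = − 4 tanh(2·8).
Therefore the extremal is
    y(x) = 4 cosh(2 x) − 4 tanh(2·8) sinh(2 x).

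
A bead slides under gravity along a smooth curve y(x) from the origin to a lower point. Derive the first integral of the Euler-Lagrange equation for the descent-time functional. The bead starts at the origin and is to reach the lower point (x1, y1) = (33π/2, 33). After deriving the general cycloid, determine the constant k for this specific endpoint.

The Lagrangian L = sqrt((1 + y'^2) / y) has no explicit x dependence, so the Beltrami identity applies:
    L − y' ∂L/∂y' = C.
Compute ∂L/∂y' = y' / sqrt(y (1 + y'^2)).
Substitute:
    sqrt((1 + y'^2)/y) − y'·y' / sqrt(y (1 + y'^2))
    = (1 + y'^2) / sqrt(y (1 + y'^2)) − y'^2 / sqrt(y (1 + y'^2))
    = 1 / sqrt(y (1 + y'^2)) = C.
Squaring and rearranging gives the first integral
    y (1 + y'^2) = 1/C^2 =: k   (constant).
Solving this first-order ODE by the substitution
    y = (k/2)(1 − cos θ)
yields the cycloid parameterisation
    x(θ) = (k/2)(θ − sin θ),   y(θ) = (k/2)(1 − cos θ).
The constant k is fixed by the endpoint condition.
Now fit the given lower endpoint (x1, y1) = (33π/2, 33). At the bottom of the first arch (θ = π), the parametric equations give
    y(π) = (k/2)(1 − cos π) = k,
    x(π) = (k/2)(π − sin π) = kπ/2.
Matching y(π) = 33 gives k = 33, consistent with x(π) = 33π/2. Therefore the specific cycloid is
    x(θ) = (33/2)(θ − sin θ),   y(θ) = (33/2)(1 − cos θ).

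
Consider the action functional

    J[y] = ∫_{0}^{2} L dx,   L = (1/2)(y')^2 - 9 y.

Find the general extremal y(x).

The Lagrangian is L = (1/2)(y')^2 - 9 y.
∂L/∂y = -9.
∂L/∂y' = y'.
The Euler-Lagrange equation d/dx(∂L/∂y') − ∂L/∂y = 0 becomes:
    y'' + 9 = 0
General solution: y(x) = -(9/2) x^2 + A x + B, where A and B are arbitrary constants fixed by the endpoint conditions.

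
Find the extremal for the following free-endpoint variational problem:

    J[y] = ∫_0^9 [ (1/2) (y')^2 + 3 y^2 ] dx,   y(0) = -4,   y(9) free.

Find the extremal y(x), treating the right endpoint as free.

The Lagrangian L = (1/2) (y')^2 + 3 y^2 gives
    ∂L/∂y = 6 y,   ∂L/∂y' = y'.
Euler-Lagrange: y'' − 6 y = 0.
With k = sqrt(6), the general solution is
    y(x) = A cosh(sqrt(6) x) + B sinh(sqrt(6) x).
Fixed left endpoint y(0) = -4 ⇒ A = -4.
The right endpoint x = 9 is free, so the natural (transversality) condition is ∂L/∂y' |_{x=9} = 0, i.e. y'(9) = 0.
Compute y'(x) = A k sinh(k x) + B k cosh(k x), so
    y'(9) = A k sinh(k·9) + B k cosh(k·9) = 0
    ⇒ B = −A tanh(k·9) = 4 tanh(sqrt(6)·9).
Therefore the extremal is
    y(x) = −4 cosh(sqrt(6) x) + 4 tanh(sqrt(6)·9) sinh(sqrt(6) x).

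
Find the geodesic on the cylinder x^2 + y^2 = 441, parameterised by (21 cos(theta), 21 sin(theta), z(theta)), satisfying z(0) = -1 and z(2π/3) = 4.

Parameterise the cylinder of radius R = 21 as
    r(θ) = (21 cos θ, 21 sin θ, z(θ)).
The arc-length element is
    ds = sqrt(441 + (dz/dθ)^2) dθ,
so the Lagrangian is L = sqrt(441 + z'^2).
L depends on z' only, not on z or θ, so ∂L/∂z = 0 and
    ∂L/∂z' = z' / sqrt(441 + z'^2).
The Euler-Lagrange equation gives
    d/dθ( z' / sqrt(441 + z'^2) ) = 0,
so z' is constant. Integrating once:
    z(θ) = a θ + b,
a helix on the cylinder (a straight line when the cylinder is unrolled). The constants a, b are determined by the endpoint conditions.
With endpoint conditions z(0) = -1 and z(2π/3) = 4: from z(0) = b we get b = -1, and a·2π/3 + -1 = 4 gives a = 15/(2π), so
    z(θ) = (15/(2π)) θ − 1.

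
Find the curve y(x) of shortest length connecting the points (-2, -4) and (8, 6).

Arc-length functional: J[y] = ∫ sqrt(1 + (y')^2) dx.
Lagrangian L = sqrt(1 + (y')^2) has no explicit y dependence, so ∂L/∂y = 0 and the Euler-Lagrange equation gives
    d/dx( y' / sqrt(1 + (y')^2) ) = 0  ⇒  y' / sqrt(1 + (y')^2) = const.
Hence y' is constant, so y(x) is affine.
Fitting the endpoints (-2, -4) and (8, 6):
    slope m = (6 − (-4)) / (8 − (-2)) = 1,
    intercept c = (-4) − m·(-2) = -2.
Extremal: y(x) = x - 2.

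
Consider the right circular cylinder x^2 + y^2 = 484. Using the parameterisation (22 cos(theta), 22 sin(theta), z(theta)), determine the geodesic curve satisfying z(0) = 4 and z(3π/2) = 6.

Parameterise the cylinder of radius R = 22 as
    r(θ) = (22 cos θ, 22 sin θ, z(θ)).
The arc-length element is
    ds = sqrt(484 + (dz/dθ)^2) dθ,
so the Lagrangian is L = sqrt(484 + z'^2).
L depends on z' only, not on z or θ, so ∂L/∂z = 0 and
    ∂L/∂z' = z' / sqrt(484 + z'^2).
The Euler-Lagrange equation gives
    d/dθ( z' / sqrt(484 + z'^2) ) = 0,
so z' is constant. Integrating once:
    z(θ) = a θ + b,
a helix on the cylinder (a straight line when the cylinder is unrolled). The constants a, b are determined by the endpoint conditions.
With endpoint conditions z(0) = 4 and z(3π/2) = 6: from z(0) = b we get b = 4, and a·3π/2 + 4 = 6 gives a = 4/(3π), so
    z(θ) = (4/(3π)) θ + 4.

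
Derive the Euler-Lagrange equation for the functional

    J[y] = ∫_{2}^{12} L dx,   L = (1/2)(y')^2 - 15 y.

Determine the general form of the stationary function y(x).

The Lagrangian is L = (1/2)(y')^2 - 15 y.
∂L/∂y = -15.
∂L/∂y' = y'.
The Euler-Lagrange equation d/dx(∂L/∂y') − ∂L/∂y = 0 becomes:
    y'' + 15 = 0
General solution: y(x) = -(15/2) x^2 + A x + B, where A and B are arbitrary constants fixed by the endpoint conditions.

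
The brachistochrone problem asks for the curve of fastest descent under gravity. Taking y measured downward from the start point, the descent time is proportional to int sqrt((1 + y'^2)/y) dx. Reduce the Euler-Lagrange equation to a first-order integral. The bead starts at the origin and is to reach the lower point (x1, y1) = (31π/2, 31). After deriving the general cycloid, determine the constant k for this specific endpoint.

The Lagrangian L = sqrt((1 + y'^2) / y) has no explicit x dependence, so the Beltrami identity applies:
    L − y' ∂L/∂y' = C.
Compute ∂L/∂y' = y' / sqrt(y (1 + y'^2)).
Substitute:
    sqrt((1 + y'^2)/y) − y'·y' / sqrt(y (1 + y'^2))
    = (1 + y'^2) / sqrt(y (1 + y'^2)) − y'^2 / sqrt(y (1 + y'^2))
    = 1 / sqrt(y (1 + y'^2)) = C.
Squaring and rearranging gives the first integral
    y (1 + y'^2) = 1/C^2 =: k   (constant).
Solving this first-order ODE by the substitution
    y = (k/2)(1 − cos θ)
yields the cycloid parameterisation
    x(θ) = (k/2)(θ − sin θ),   y(θ) = (k/2)(1 − cos θ).
The constant k is fixed by the endpoint condition.
Now fit the given lower endpoint (x1, y1) = (31π/2, 31). At the bottom of the first arch (θ = π), the parametric equations give
    y(π) = (k/2)(1 − cos π) = k,
    x(π) = (k/2)(π − sin π) = kπ/2.
Matching y(π) = 31 gives k = 31, consistent with x(π) = 31π/2. Therefore the specific cycloid is
    x(θ) = (31/2)(θ − sin θ),   y(θ) = (31/2)(1 − cos θ).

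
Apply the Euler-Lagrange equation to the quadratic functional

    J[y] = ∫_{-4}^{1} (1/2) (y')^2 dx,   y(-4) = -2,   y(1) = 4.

The Lagrangian is L = (1/2) (y')^2.
Compute ∂L/∂y = 0, ∂L/∂y' = y'.
The Euler-Lagrange equation d/dx(∂L/∂y') − ∂L/∂y = 0 reduces to
    y'' = 0.
Its general solution is
    y(x) = A x + B,
with A, B fixed by the endpoint conditions.
Applying the endpoint conditions y(-4) = -2 and y(1) = 4: solve A·-4 + B = -2 and A·1 + B = 4. Subtracting gives A(1 − -4) = 4 − -2, so A = 6/5, and B = -2 − A·-4 = 14/5. Therefore
    y(x) = (6/5) x + 14/5.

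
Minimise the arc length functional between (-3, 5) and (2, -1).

Arc-length functional: J[y] = ∫ sqrt(1 + (y')^2) dx.
Lagrangian L = sqrt(1 + (y')^2) has no explicit y dependence, so ∂L/∂y = 0 and the Euler-Lagrange equation gives
    d/dx( y' / sqrt(1 + (y')^2) ) = 0  ⇒  y' / sqrt(1 + (y')^2) = const.
Hence y' is constant, so y(x) is affine.
Fitting the endpoints (-3, 5) and (2, -1):
    slope m = ((-1) − 5) / (2 − (-3)) = -6/5,
    intercept c = 5 − m·(-3) = 7/5.
Extremal: y(x) = (-6/5) x + 7/5.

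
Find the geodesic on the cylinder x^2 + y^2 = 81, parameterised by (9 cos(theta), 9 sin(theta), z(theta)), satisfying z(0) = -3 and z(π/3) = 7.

Parameterise the cylinder of radius R = 9 as
    r(θ) = (9 cos θ, 9 sin θ, z(θ)).
The arc-length element is
    ds = sqrt(81 + (dz/dθ)^2) dθ,
so the Lagrangian is L = sqrt(81 + z'^2).
L depends on z' only, not on z or θ, so ∂L/∂z = 0 and
    ∂L/∂z' = z' / sqrt(81 + z'^2).
The Euler-Lagrange equation gives
    d/dθ( z' / sqrt(81 + z'^2) ) = 0,
so z' is constant. Integrating once:
    z(θ) = a θ + b,
a helix on the cylinder (a straight line when the cylinder is unrolled). The constants a, b are determined by the endpoint conditions.
With endpoint conditions z(0) = -3 and z(π/3) = 7: from z(0) = b we get b = -3, and a·π/3 + -3 = 7 gives a = 30/π, so
    z(θ) = (30/π) θ − 3.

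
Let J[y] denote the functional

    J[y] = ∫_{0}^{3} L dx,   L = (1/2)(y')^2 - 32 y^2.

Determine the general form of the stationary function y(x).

The Lagrangian is L = (1/2)(y')^2 - 32 y^2.
∂L/∂y = -64y.
∂L/∂y' = y'.
The Euler-Lagrange equation d/dx(∂L/∂y') − ∂L/∂y = 0 becomes:
    y'' + 64 y = 0
General solution: y(x) = A sin(8x) + B cos(8x), where A and B are arbitrary constants fixed by the endpoint conditions.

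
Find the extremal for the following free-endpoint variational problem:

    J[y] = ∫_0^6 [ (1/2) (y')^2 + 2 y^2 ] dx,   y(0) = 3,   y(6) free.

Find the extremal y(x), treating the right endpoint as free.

The Lagrangian L = (1/2) (y')^2 + 2 y^2 gives
    ∂L/∂y = 4 y,   ∂L/∂y' = y'.
Euler-Lagrange: y'' − 4 y = 0.
With k = 2, the general solution is
    y(x) = A cosh(2 x) + B sinh(2 x).
Fixed left endpoint y(0) = 3 ⇒ A = 3.
The right endpoint x = 6 is free, so the natural (transversality) condition is ∂L/∂y' |_{x=6} = 0, i.e. y'(6) = 0.
Compute y'(x) = A k sinh(k x) + B k cosh(k x), so
    y'(6) = A k sinh(k·6) + B k cosh(k·6) = 0
    ⇒ B = −A tanh(k·6) = − 3 tanh(2·6).
Therefore the extremal is
    y(x) = 3 cosh(2 x) − 3 tanh(2·6) sinh(2 x).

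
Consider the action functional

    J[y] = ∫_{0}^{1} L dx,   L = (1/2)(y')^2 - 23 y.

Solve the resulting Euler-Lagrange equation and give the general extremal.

The Lagrangian is L = (1/2)(y')^2 - 23 y.
∂L/∂y = -23.
∂L/∂y' = y'.
The Euler-Lagrange equation d/dx(∂L/∂y') − ∂L/∂y = 0 becomes:
    y'' + 23 = 0
General solution: y(x) = -(23/2) x^2 + A x + B, where A and B are arbitrary constants fixed by the endpoint conditions.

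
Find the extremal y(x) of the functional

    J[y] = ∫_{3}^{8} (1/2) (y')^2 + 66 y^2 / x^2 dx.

The Lagrangian is L = (1/2) (y')^2 + 66 y^2 / x^2.
Compute ∂L/∂y = 132y/x^2, ∂L/∂y' = y'.
The Euler-Lagrange equation d/dx(∂L/∂y') − ∂L/∂y = 0 reduces to
    y'' − 132/x^2 · y = 0  (x > 0).
Its general solution is
    y(x) = A x^12 + B x^(-11),
with A, B fixed by the endpoint conditions.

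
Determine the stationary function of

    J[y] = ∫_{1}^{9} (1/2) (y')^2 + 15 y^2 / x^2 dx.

The Lagrangian is L = (1/2) (y')^2 + 15 y^2 / x^2.
Compute ∂L/∂y = 30y/x^2, ∂L/∂y' = y'.
The Euler-Lagrange equation d/dx(∂L/∂y') − ∂L/∂y = 0 reduces to
    y'' − 30/x^2 · y = 0  (x > 0).
Its general solution is
    y(x) = A x^6 + B x^(-5),
with A, B fixed by the endpoint conditions.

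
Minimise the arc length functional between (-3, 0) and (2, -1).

Arc-length functional: J[y] = ∫ sqrt(1 + (y')^2) dx.
Lagrangian L = sqrt(1 + (y')^2) has no explicit y dependence, so ∂L/∂y = 0 and the Euler-Lagrange equation gives
    d/dx( y' / sqrt(1 + (y')^2) ) = 0  ⇒  y' / sqrt(1 + (y')^2) = const.
Hence y' is constant, so y(x) is affine.
Fitting the endpoints (-3, 0) and (2, -1):
    slope m = ((-1) − 0) / (2 − (-3)) = -1/5,
    intercept c = 0 − m·(-3) = -3/5.
Extremal: y(x) = (-1/5) x - 3/5.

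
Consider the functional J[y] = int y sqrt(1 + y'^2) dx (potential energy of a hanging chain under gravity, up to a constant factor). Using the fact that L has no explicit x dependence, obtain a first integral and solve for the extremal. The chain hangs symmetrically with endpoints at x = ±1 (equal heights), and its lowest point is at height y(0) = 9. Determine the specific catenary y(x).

The Lagrangian L(y, y') = y sqrt(1 + y'^2) has no explicit x dependence, so the Beltrami identity applies:
    L − y' ∂L/∂y' = C.
Compute ∂L/∂y' = y · y' / sqrt(1 + y'^2). Then
    L − y' ∂L/∂y'
    = y sqrt(1 + y'^2) − y · y'^2 / sqrt(1 + y'^2)
    = y (1 + y'^2 − y'^2) / sqrt(1 + y'^2)
    = y / sqrt(1 + y'^2) = C.
Squaring gives y^2 = C^2 (1 + y'^2), i.e.
    y'^2 = y^2 / C^2 − 1.
Separating variables,
    dy / sqrt(y^2 − C^2) = dx / C,
and integrating gives arccosh(y / C) = (x − a)/C, so
    y(x) = C cosh((x − a)/C),
the catenary. The constants C and a are fixed by the two endpoint conditions (and, for the hanging-chain problem, the length constraint selects C).
Now fit the given data. The endpoints x = ±1 are symmetric at equal height, so the catenary is even about its minimum: a = 0 and y(x) = C cosh(x/C). The lowest point is y(0) = C cosh(0) = C, and we are told y(0) = 9, so C = 9. Therefore
    y(x) = 9 cosh(x/9),
and at the endpoints
    y(±1) = 9 cosh(1/9).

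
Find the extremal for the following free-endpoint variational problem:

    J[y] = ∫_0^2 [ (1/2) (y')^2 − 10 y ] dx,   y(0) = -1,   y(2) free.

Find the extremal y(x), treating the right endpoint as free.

The Lagrangian L = (1/2) (y')^2 − 10 y gives
    ∂L/∂y = −10,   ∂L/∂y' = y'.
Euler-Lagrange: d/dx(y') − (−10) = 0, i.e. y'' + 10 = 0, so
    y(x) = −(10/2) x^2 + C1 x + C2.
Fixed left endpoint y(0) = -1 ⇒ C2 = -1.
The right endpoint x = 2 is free, so the natural (transversality) condition is ∂L/∂y' |_{x=2} = 0, i.e. y'(2) = 0.
Compute y'(x) = −10 x + C1, so y'(2) = −20 + C1 = 0 ⇒ C1 = 20.
Therefore the extremal is
    y(x) = −5 x^2 + 20 x − 1.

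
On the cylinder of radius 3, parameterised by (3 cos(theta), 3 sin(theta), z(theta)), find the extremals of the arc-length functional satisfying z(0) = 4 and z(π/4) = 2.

Parameterise the cylinder of radius R = 3 as
    r(θ) = (3 cos θ, 3 sin θ, z(θ)).
The arc-length element is
    ds = sqrt(9 + (dz/dθ)^2) dθ,
so the Lagrangian is L = sqrt(9 + z'^2).
L depends on z' only, not on z or θ, so ∂L/∂z = 0 and
    ∂L/∂z' = z' / sqrt(9 + z'^2).
The Euler-Lagrange equation gives
    d/dθ( z' / sqrt(9 + z'^2) ) = 0,
so z' is constant. Integrating once:
    z(θ) = a θ + b,
a helix on the cylinder (a straight line when the cylinder is unrolled). The constants a, b are determined by the endpoint conditions.
With endpoint conditions z(0) = 4 and z(π/4) = 2: from z(0) = b we get b = 4, and a·π/4 + 4 = 2 gives a = -8/π, so
    z(θ) = (-8/π) θ + 4.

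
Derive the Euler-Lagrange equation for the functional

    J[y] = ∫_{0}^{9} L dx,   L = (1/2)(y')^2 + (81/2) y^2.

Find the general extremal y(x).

The Lagrangian is L = (1/2)(y')^2 + (81/2) y^2.
∂L/∂y = 81y.
∂L/∂y' = y'.
The Euler-Lagrange equation d/dx(∂L/∂y') − ∂L/∂y = 0 becomes:
    y'' - 81 y = 0
General solution: y(x) = A e^(9x) + B e^(-9x), where A and B are arbitrary constants fixed by the endpoint conditions.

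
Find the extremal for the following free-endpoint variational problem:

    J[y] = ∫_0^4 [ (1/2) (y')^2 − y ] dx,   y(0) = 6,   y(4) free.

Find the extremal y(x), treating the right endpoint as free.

The Lagrangian L = (1/2) (y')^2 − y gives
    ∂L/∂y = −1,   ∂L/∂y' = y'.
Euler-Lagrange: d/dx(y') − (−1) = 0, i.e. y'' + 1 = 0, so
    y(x) = −(1/2) x^2 + C1 x + C2.
Fixed left endpoint y(0) = 6 ⇒ C2 = 6.
The right endpoint x = 4 is free, so the natural (transversality) condition is ∂L/∂y' |_{x=4} = 0, i.e. y'(4) = 0.
Compute y'(x) = −1 x + C1, so y'(4) = −4 + C1 = 0 ⇒ C1 = 4.
Therefore the extremal is
    y(x) = −x^2/2 + 4 x + 6.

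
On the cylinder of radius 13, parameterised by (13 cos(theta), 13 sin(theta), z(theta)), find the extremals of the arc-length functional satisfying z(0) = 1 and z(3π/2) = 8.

Parameterise the cylinder of radius R = 13 as
    r(θ) = (13 cos θ, 13 sin θ, z(θ)).
The arc-length element is
    ds = sqrt(169 + (dz/dθ)^2) dθ,
so the Lagrangian is L = sqrt(169 + z'^2).
L depends on z' only, not on z or θ, so ∂L/∂z = 0 and
    ∂L/∂z' = z' / sqrt(169 + z'^2).
The Euler-Lagrange equation gives
    d/dθ( z' / sqrt(169 + z'^2) ) = 0,
so z' is constant. Integrating once:
    z(θ) = a θ + b,
a helix on the cylinder (a straight line when the cylinder is unrolled). The constants a, b are determined by the endpoint conditions.
With endpoint conditions z(0) = 1 and z(3π/2) = 8: from z(0) = b we get b = 1, and a·3π/2 + 1 = 8 gives a = 14/(3π), so
    z(θ) = (14/(3π)) θ + 1.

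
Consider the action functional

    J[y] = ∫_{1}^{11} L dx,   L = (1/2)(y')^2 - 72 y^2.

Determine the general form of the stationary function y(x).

The Lagrangian is L = (1/2)(y')^2 - 72 y^2.
∂L/∂y = -144y.
∂L/∂y' = y'.
The Euler-Lagrange equation d/dx(∂L/∂y') − ∂L/∂y = 0 becomes:
    y'' + 144 y = 0
General solution: y(x) = A sin(12x) + B cos(12x), where A and B are arbitrary constants fixed by the endpoint conditions.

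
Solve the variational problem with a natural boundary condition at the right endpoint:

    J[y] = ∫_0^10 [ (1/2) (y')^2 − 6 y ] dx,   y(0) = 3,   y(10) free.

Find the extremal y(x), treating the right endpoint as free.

The Lagrangian L = (1/2) (y')^2 − 6 y gives
    ∂L/∂y = −6,   ∂L/∂y' = y'.
Euler-Lagrange: d/dx(y') − (−6) = 0, i.e. y'' + 6 = 0, so
    y(x) = −(6/2) x^2 + C1 x + C2.
Fixed left endpoint y(0) = 3 ⇒ C2 = 3.
The right endpoint x = 10 is free, so the natural (transversality) condition is ∂L/∂y' |_{x=10} = 0, i.e. y'(10) = 0.
Compute y'(x) = −6 x + C1, so y'(10) = −60 + C1 = 0 ⇒ C1 = 60.
Therefore the extremal is
    y(x) = −3 x^2 + 60 x + 3.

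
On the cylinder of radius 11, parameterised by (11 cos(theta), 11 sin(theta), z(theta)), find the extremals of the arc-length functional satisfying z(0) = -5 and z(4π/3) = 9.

Parameterise the cylinder of radius R = 11 as
    r(θ) = (11 cos θ, 11 sin θ, z(θ)).
The arc-length element is
    ds = sqrt(121 + (dz/dθ)^2) dθ,
so the Lagrangian is L = sqrt(121 + z'^2).
L depends on z' only, not on z or θ, so ∂L/∂z = 0 and
    ∂L/∂z' = z' / sqrt(121 + z'^2).
The Euler-Lagrange equation gives
    d/dθ( z' / sqrt(121 + z'^2) ) = 0,
so z' is constant. Integrating once:
    z(θ) = a θ + b,
a helix on the cylinder (a straight line when the cylinder is unrolled). The constants a, b are determined by the endpoint conditions.
With endpoint conditions z(0) = -5 and z(4π/3) = 9: from z(0) = b we get b = -5, and a·4π/3 + -5 = 9 gives a = 21/(2π), so
    z(θ) = (21/(2π)) θ − 5.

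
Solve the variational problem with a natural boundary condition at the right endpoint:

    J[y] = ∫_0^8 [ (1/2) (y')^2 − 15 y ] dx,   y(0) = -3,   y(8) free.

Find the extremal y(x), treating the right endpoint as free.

The Lagrangian L = (1/2) (y')^2 − 15 y gives
    ∂L/∂y = −15,   ∂L/∂y' = y'.
Euler-Lagrange: d/dx(y') − (−15) = 0, i.e. y'' + 15 = 0, so
    y(x) = −(15/2) x^2 + C1 x + C2.
Fixed left endpoint y(0) = -3 ⇒ C2 = -3.
The right endpoint x = 8 is free, so the natural (transversality) condition is ∂L/∂y' |_{x=8} = 0, i.e. y'(8) = 0.
Compute y'(x) = −15 x + C1, so y'(8) = −120 + C1 = 0 ⇒ C1 = 120.
Therefore the extremal is
    y(x) = −(15/2) x^2 + 120 x − 3.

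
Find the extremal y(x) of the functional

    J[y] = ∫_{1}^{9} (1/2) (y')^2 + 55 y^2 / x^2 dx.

The Lagrangian is L = (1/2) (y')^2 + 55 y^2 / x^2.
Compute ∂L/∂y = 110y/x^2, ∂L/∂y' = y'.
The Euler-Lagrange equation d/dx(∂L/∂y') − ∂L/∂y = 0 reduces to
    y'' − 110/x^2 · y = 0  (x > 0).
Its general solution is
    y(x) = A x^11 + B x^(-10),
with A, B fixed by the endpoint conditions.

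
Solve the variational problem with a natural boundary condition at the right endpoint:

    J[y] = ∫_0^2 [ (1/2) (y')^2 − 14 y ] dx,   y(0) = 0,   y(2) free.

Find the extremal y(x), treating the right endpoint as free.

The Lagrangian L = (1/2) (y')^2 − 14 y gives
    ∂L/∂y = −14,   ∂L/∂y' = y'.
Euler-Lagrange: d/dx(y') − (−14) = 0, i.e. y'' + 14 = 0, so
    y(x) = −(14/2) x^2 + C1 x + C2.
Fixed left endpoint y(0) = 0 ⇒ C2 = 0.
The right endpoint x = 2 is free, so the natural (transversality) condition is ∂L/∂y' |_{x=2} = 0, i.e. y'(2) = 0.
Compute y'(x) = −14 x + C1, so y'(2) = −28 + C1 = 0 ⇒ C1 = 28.
Therefore the extremal is
    y(x) = −7 x^2 + 28 x.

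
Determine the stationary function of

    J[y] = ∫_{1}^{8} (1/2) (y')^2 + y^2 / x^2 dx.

The Lagrangian is L = (1/2) (y')^2 + y^2 / x^2.
Compute ∂L/∂y = 2y/x^2, ∂L/∂y' = y'.
The Euler-Lagrange equation d/dx(∂L/∂y') − ∂L/∂y = 0 reduces to
    y'' − 2/x^2 · y = 0  (x > 0).
Its general solution is
    y(x) = A x^2 + B / x,
with A, B fixed by the endpoint conditions.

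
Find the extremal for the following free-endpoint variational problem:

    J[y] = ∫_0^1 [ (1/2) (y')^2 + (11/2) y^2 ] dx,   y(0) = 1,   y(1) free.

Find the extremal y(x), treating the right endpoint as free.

The Lagrangian L = (1/2) (y')^2 + (11/2) y^2 gives
    ∂L/∂y = 11 y,   ∂L/∂y' = y'.
Euler-Lagrange: y'' − 11 y = 0.
With k = sqrt(11), the general solution is
    y(x) = A cosh(sqrt(11) x) + B sinh(sqrt(11) x).
Fixed left endpoint y(0) = 1 ⇒ A = 1.
The right endpoint x = 1 is free, so the natural (transversality) condition is ∂L/∂y' |_{x=1} = 0, i.e. y'(1) = 0.
Compute y'(x) = A k sinh(k x) + B k cosh(k x), so
    y'(1) = A k sinh(k·1) + B k cosh(k·1) = 0
    ⇒ B = −A tanh(k·1) = − tanh(sqrt(11)·1).
Therefore the extremal is
    y(x) = cosh(sqrt(11) x) − tanh(sqrt(11)·1) sinh(sqrt(11) x).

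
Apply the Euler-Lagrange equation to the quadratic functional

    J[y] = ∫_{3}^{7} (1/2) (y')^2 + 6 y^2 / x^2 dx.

The Lagrangian is L = (1/2) (y')^2 + 6 y^2 / x^2.
Compute ∂L/∂y = 12y/x^2, ∂L/∂y' = y'.
The Euler-Lagrange equation d/dx(∂L/∂y') − ∂L/∂y = 0 reduces to
    y'' − 12/x^2 · y = 0  (x > 0).
Its general solution is
    y(x) = A x^4 + B x^(-3),
with A, B fixed by the endpoint conditions.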